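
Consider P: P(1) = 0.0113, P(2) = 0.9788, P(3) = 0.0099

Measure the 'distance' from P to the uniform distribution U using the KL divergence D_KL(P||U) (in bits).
1.4157 bits

U(i) = 1/3 for all i

D_KL(P||U) = Σ P(x) log₂(P(x) / (1/3))
           = Σ P(x) log₂(P(x)) + log₂(3)
           = log₂(3) - H(P)

H(P) = -Σ P(x) log₂(P(x)):
  -P(1)·log₂(P(1)) = -(0.0113)·log₂(0.0113) = 0.07308
  -P(2)·log₂(P(2)) = -(0.9788)·log₂(0.9788) = 0.03026
  -P(3)·log₂(P(3)) = -(0.0099)·log₂(0.0099) = 0.06592
H(P) = 0.07308 + 0.03026 + 0.06592 = 0.16926 bits

log₂(3) = 1.58496 bits

D_KL(P||U) = 1.58496 - 0.16926 = 1.41570 ≈ 1.4157 bits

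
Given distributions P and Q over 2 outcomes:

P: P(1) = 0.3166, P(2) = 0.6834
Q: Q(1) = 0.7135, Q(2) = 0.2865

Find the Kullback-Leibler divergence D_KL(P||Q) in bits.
0.4860 bits

D_KL(P||Q) = Σ P(x) log₂(P(x)/Q(x))

Computing term by term:
  P(1)·log₂(P(1)/Q(1)) = 0.3166·log₂(0.3166/0.7135) = -0.37114
  P(2)·log₂(P(2)/Q(2)) = 0.6834·log₂(0.6834/0.2865) = 0.85712

D_KL(P||Q) = -0.37114 + 0.85712 = 0.48598 ≈ 0.4860 bits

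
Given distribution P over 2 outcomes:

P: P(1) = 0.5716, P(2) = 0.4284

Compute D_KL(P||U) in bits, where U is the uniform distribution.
0.0148 bits

U(i) = 1/2 for all i

D_KL(P||U) = Σ P(x) log₂(P(x) / (1/2))
           = Σ P(x) log₂(P(x)) + log₂(2)
           = log₂(2) - H(P)

H(P) = -Σ P(x) log₂(P(x)):
  -P(1)·log₂(P(1)) = -(0.5716)·log₂(0.5716) = 0.46124
  -P(2)·log₂(P(2)) = -(0.4284)·log₂(0.4284) = 0.52392
H(P) = 0.46124 + 0.52392 = 0.98516 bits

log₂(2) = 1.00000 bits

D_KL(P||U) = 1.00000 - 0.98516 = 0.01484 ≈ 0.0148 bits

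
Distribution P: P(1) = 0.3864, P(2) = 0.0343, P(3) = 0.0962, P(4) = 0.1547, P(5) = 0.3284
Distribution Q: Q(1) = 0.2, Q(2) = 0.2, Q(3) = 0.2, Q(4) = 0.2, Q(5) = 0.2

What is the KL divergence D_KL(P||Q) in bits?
0.3559 bits

D_KL(P||Q) = Σ P(x) log₂(P(x)/Q(x))

Computing term by term:
  P(1)·log₂(P(1)/Q(1)) = 0.3864·log₂(0.3864/0.2) = 0.36712
  P(2)·log₂(P(2)/Q(2)) = 0.0343·log₂(0.0343/0.2) = -0.08725
  P(3)·log₂(P(3)/Q(3)) = 0.0962·log₂(0.0962/0.2) = -0.10158
  P(4)·log₂(P(4)/Q(4)) = 0.1547·log₂(0.1547/0.2) = -0.05732
  P(5)·log₂(P(5)/Q(5)) = 0.3284·log₂(0.3284/0.2) = 0.23496

D_KL(P||Q) = 0.36712 - 0.08725 - 0.10158 - 0.05732 + 0.23496 = 0.35593 ≈ 0.3559 bits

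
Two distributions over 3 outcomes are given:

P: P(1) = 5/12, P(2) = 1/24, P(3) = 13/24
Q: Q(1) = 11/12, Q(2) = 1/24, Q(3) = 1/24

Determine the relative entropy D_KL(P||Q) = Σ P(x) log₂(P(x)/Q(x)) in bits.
1.5304 bits

D_KL(P||Q) = Σ P(x) log₂(P(x)/Q(x))

Computing term by term:
  P(1)·log₂(P(1)/Q(1)) = (5/12)·log₂((5/12)/(11/12)) = -0.47396
  P(2)·log₂(P(2)/Q(2)) = (1/24)·log₂((1/24)/(1/24)) = 0.00000
  P(3)·log₂(P(3)/Q(3)) = (13/24)·log₂((13/24)/(1/24)) = 2.00440

D_KL(P||Q) = -0.47396 + 0.00000 + 2.00440 = 1.53044 ≈ 1.5304 bits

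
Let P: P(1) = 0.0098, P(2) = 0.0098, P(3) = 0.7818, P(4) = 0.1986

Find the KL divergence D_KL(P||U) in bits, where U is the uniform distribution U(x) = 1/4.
1.1284 bits

U(i) = 1/4 for all i

D_KL(P||U) = Σ P(x) log₂(P(x) / (1/4))
           = Σ P(x) log₂(P(x)) + log₂(4)
           = log₂(4) - H(P)

H(P) = -Σ P(x) log₂(P(x)):
  -P(1)·log₂(P(1)) = -(0.0098)·log₂(0.0098) = 0.06540
  -P(2)·log₂(P(2)) = -(0.0098)·log₂(0.0098) = 0.06540
  -P(3)·log₂(P(3)) = -(0.7818)·log₂(0.7818) = 0.27764
  -P(4)·log₂(P(4)) = -(0.1986)·log₂(0.1986) = 0.46315
H(P) = 0.06540 + 0.06540 + 0.27764 + 0.46315 = 0.87159 bits

log₂(4) = 2.00000 bits

D_KL(P||U) = 2.00000 - 0.87159 = 1.12841 ≈ 1.1284 bits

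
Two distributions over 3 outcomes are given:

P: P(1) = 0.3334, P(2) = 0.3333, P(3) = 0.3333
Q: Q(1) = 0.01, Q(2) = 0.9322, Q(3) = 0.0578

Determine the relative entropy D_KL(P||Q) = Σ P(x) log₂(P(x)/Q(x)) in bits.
2.0347 bits

D_KL(P||Q) = Σ P(x) log₂(P(x)/Q(x))

Computing term by term:
  P(1)·log₂(P(1)/Q(1)) = 0.3334·log₂(0.3334/0.01) = 1.68673
  P(2)·log₂(P(2)/Q(2)) = 0.3333·log₂(0.3333/0.9322) = -0.49456
  P(3)·log₂(P(3)/Q(3)) = 0.3333·log₂(0.3333/0.0578) = 0.84248

D_KL(P||Q) = 1.68673 - 0.49456 + 0.84248 = 2.03465 ≈ 2.0347 bits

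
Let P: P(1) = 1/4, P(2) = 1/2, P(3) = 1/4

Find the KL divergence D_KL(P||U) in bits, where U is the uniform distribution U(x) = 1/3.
0.0850 bits

U(i) = 1/3 for all i

D_KL(P||U) = Σ P(x) log₂(P(x) / (1/3))
           = Σ P(x) log₂(P(x)) + log₂(3)
           = log₂(3) - H(P)

H(P) = -Σ P(x) log₂(P(x)):
  -P(1)·log₂(P(1)) = -(1/4)·log₂(1/4) = 0.50000
  -P(2)·log₂(P(2)) = -(1/2)·log₂(1/2) = 0.50000
  -P(3)·log₂(P(3)) = -(1/4)·log₂(1/4) = 0.50000
H(P) = 0.50000 + 0.50000 + 0.50000 = 1.50000 bits

log₂(3) = 1.58496 bits

D_KL(P||U) = 1.58496 - 1.50000 = 0.08496 ≈ 0.0850 bits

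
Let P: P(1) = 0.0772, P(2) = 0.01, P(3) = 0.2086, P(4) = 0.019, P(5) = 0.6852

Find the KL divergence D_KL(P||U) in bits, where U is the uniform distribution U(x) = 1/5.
1.0162 bits

U(i) = 1/5 for all i

D_KL(P||U) = Σ P(x) log₂(P(x) / (1/5))
           = Σ P(x) log₂(P(x)) + log₂(5)
           = log₂(5) - H(P)

H(P) = -Σ P(x) log₂(P(x)):
  -P(1)·log₂(P(1)) = -(0.0772)·log₂(0.0772) = 0.28527
  -P(2)·log₂(P(2)) = -(0.01)·log₂(0.01) = 0.06644
  -P(3)·log₂(P(3)) = -(0.2086)·log₂(0.2086) = 0.47168
  -P(4)·log₂(P(4)) = -(0.019)·log₂(0.019) = 0.10864
  -P(5)·log₂(P(5)) = -(0.6852)·log₂(0.6852) = 0.37371
H(P) = 0.28527 + 0.06644 + 0.47168 + 0.10864 + 0.37371 = 1.30574 bits

log₂(5) = 2.32193 bits

D_KL(P||U) = 2.32193 - 1.30574 = 1.01619 ≈ 1.0162 bits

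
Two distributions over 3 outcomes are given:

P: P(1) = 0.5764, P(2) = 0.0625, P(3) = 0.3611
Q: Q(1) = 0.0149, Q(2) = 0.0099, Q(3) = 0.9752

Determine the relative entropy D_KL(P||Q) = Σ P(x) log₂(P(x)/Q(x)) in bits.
2.6883 bits

D_KL(P||Q) = Σ P(x) log₂(P(x)/Q(x))

Computing term by term:
  P(1)·log₂(P(1)/Q(1)) = 0.5764·log₂(0.5764/0.0149) = 3.03975
  P(2)·log₂(P(2)/Q(2)) = 0.0625·log₂(0.0625/0.0099) = 0.16615
  P(3)·log₂(P(3)/Q(3)) = 0.3611·log₂(0.3611/0.9752) = -0.51756

D_KL(P||Q) = 3.03975 + 0.16615 - 0.51756 = 2.68834 ≈ 2.6883 bits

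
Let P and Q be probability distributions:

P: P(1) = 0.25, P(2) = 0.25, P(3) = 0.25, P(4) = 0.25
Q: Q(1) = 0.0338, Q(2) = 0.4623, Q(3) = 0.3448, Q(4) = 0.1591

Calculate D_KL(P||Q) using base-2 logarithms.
0.5470 bits

D_KL(P||Q) = Σ P(x) log₂(P(x)/Q(x))

Computing term by term:
  P(1)·log₂(P(1)/Q(1)) = 0.25·log₂(0.25/0.0338) = 0.72171
  P(2)·log₂(P(2)/Q(2)) = 0.25·log₂(0.25/0.4623) = -0.22173
  P(3)·log₂(P(3)/Q(3)) = 0.25·log₂(0.25/0.3448) = -0.11596
  P(4)·log₂(P(4)/Q(4)) = 0.25·log₂(0.25/0.1591) = 0.16300

D_KL(P||Q) = 0.72171 - 0.22173 - 0.11596 + 0.16300 = 0.54702 ≈ 0.5470 bits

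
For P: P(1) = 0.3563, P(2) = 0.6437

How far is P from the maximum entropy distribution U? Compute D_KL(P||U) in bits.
0.0604 bits

U(i) = 1/2 for all i

D_KL(P||U) = Σ P(x) log₂(P(x) / (1/2))
           = Σ P(x) log₂(P(x)) + log₂(2)
           = log₂(2) - H(P)

H(P) = -Σ P(x) log₂(P(x)):
  -P(1)·log₂(P(1)) = -(0.3563)·log₂(0.3563) = 0.53047
  -P(2)·log₂(P(2)) = -(0.6437)·log₂(0.6437) = 0.40910
H(P) = 0.53047 + 0.40910 = 0.93957 bits

log₂(2) = 1.00000 bits

D_KL(P||U) = 1.00000 - 0.93957 = 0.06043 ≈ 0.0604 bits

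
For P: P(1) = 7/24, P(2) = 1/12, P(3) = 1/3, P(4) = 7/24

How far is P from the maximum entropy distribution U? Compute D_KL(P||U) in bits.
0.1360 bits

U(i) = 1/4 for all i

D_KL(P||U) = Σ P(x) log₂(P(x) / (1/4))
           = Σ P(x) log₂(P(x)) + log₂(4)
           = log₂(4) - H(P)

H(P) = -Σ P(x) log₂(P(x)):
  -P(1)·log₂(P(1)) = -(7/24)·log₂(7/24) = 0.51847
  -P(2)·log₂(P(2)) = -(1/12)·log₂(1/12) = 0.29875
  -P(3)·log₂(P(3)) = -(1/3)·log₂(1/3) = 0.52832
  -P(4)·log₂(P(4)) = -(7/24)·log₂(7/24) = 0.51847
H(P) = 0.51847 + 0.29875 + 0.52832 + 0.51847 = 1.86401 bits

log₂(4) = 2.00000 bits

D_KL(P||U) = 2.00000 - 1.86401 = 0.13599 ≈ 0.1360 bits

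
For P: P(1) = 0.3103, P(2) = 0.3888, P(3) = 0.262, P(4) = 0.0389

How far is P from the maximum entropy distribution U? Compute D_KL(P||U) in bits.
0.2577 bits

U(i) = 1/4 for all i

D_KL(P||U) = Σ P(x) log₂(P(x) / (1/4))
           = Σ P(x) log₂(P(x)) + log₂(4)
           = log₂(4) - H(P)

H(P) = -Σ P(x) log₂(P(x)):
  -P(1)·log₂(P(1)) = -(0.3103)·log₂(0.3103) = 0.52387
  -P(2)·log₂(P(2)) = -(0.3888)·log₂(0.3888) = 0.52990
  -P(3)·log₂(P(3)) = -(0.262)·log₂(0.262) = 0.50628
  -P(4)·log₂(P(4)) = -(0.0389)·log₂(0.0389) = 0.18221
H(P) = 0.52387 + 0.52990 + 0.50628 + 0.18221 = 1.74226 bits

log₂(4) = 2.00000 bits

D_KL(P||U) = 2.00000 - 1.74226 = 0.25774 ≈ 0.2577 bits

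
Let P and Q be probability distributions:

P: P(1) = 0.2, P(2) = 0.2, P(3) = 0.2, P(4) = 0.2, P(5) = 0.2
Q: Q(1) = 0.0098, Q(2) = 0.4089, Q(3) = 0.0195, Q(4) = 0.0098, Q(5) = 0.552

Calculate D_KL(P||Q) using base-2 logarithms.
1.9128 bits

D_KL(P||Q) = Σ P(x) log₂(P(x)/Q(x))

Computing term by term:
  P(1)·log₂(P(1)/Q(1)) = 0.2·log₂(0.2/0.0098) = 0.87021
  P(2)·log₂(P(2)/Q(2)) = 0.2·log₂(0.2/0.4089) = -0.20635
  P(3)·log₂(P(3)/Q(3)) = 0.2·log₂(0.2/0.0195) = 0.67169
  P(4)·log₂(P(4)/Q(4)) = 0.2·log₂(0.2/0.0098) = 0.87021
  P(5)·log₂(P(5)/Q(5)) = 0.2·log₂(0.2/0.552) = -0.29293

D_KL(P||Q) = 0.87021 - 0.20635 + 0.67169 + 0.87021 - 0.29293 = 1.91283 ≈ 1.9128 bits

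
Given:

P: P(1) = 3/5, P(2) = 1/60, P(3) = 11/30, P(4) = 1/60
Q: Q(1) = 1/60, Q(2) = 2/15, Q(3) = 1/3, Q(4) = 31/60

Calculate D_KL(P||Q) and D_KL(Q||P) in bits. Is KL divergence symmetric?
D_KL(P||Q) = 3.0198 bits, D_KL(Q||P) = 2.8277 bits. No, KL divergence is not symmetric.

D_KL(P||Q) = Σ P(x) log₂(P(x)/Q(x))

Computing term by term:
  P(1)·log₂(P(1)/Q(1)) = (3/5)·log₂((3/5)/(1/60)) = 3.10196
  P(2)·log₂(P(2)/Q(2)) = (1/60)·log₂((1/60)/(2/15)) = -0.05000
  P(3)·log₂(P(3)/Q(3)) = (11/30)·log₂((11/30)/(1/3)) = 0.05042
  P(4)·log₂(P(4)/Q(4)) = (1/60)·log₂((1/60)/(31/60)) = -0.08257

D_KL(P||Q) = 3.10196 - 0.05000 + 0.05042 - 0.08257 = 3.01981 ≈ 3.0198 bits

D_KL(Q||P) = Σ Q(x) log₂(Q(x)/P(x))

Computing term by term:
  Q(1)·log₂(Q(1)/P(1)) = (1/60)·log₂((1/60)/(3/5)) = -0.08617
  Q(2)·log₂(Q(2)/P(2)) = (2/15)·log₂((2/15)/(1/60)) = 0.40000
  Q(3)·log₂(Q(3)/P(3)) = (1/3)·log₂((1/3)/(11/30)) = -0.04583
  Q(4)·log₂(Q(4)/P(4)) = (31/60)·log₂((31/60)/(1/60)) = 2.55967

D_KL(Q||P) = -0.08617 + 0.40000 - 0.04583 + 2.55967 = 2.82767 ≈ 2.8277 bits

These are NOT equal (difference: 0.1921 bits). KL divergence is asymmetric: D_KL(P||Q) ≠ D_KL(Q||P) in general.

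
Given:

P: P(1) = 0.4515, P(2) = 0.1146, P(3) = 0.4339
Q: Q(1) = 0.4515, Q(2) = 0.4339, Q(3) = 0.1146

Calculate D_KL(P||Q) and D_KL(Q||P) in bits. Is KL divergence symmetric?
D_KL(P||Q) = 0.6133 bits, D_KL(Q||P) = 0.6133 bits. The two values coincide for this particular pair, but no — KL divergence is not symmetric in general.

D_KL(P||Q) = Σ P(x) log₂(P(x)/Q(x))

Computing term by term:
  P(1)·log₂(P(1)/Q(1)) = 0.4515·log₂(0.4515/0.4515) = 0.00000
  P(2)·log₂(P(2)/Q(2)) = 0.1146·log₂(0.1146/0.4339) = -0.22012
  P(3)·log₂(P(3)/Q(3)) = 0.4339·log₂(0.4339/0.1146) = 0.83342

D_KL(P||Q) = 0.00000 - 0.22012 + 0.83342 = 0.61330 ≈ 0.6133 bits

D_KL(Q||P) = Σ Q(x) log₂(Q(x)/P(x))

Computing term by term:
  Q(1)·log₂(Q(1)/P(1)) = 0.4515·log₂(0.4515/0.4515) = 0.00000
  Q(2)·log₂(Q(2)/P(2)) = 0.4339·log₂(0.4339/0.1146) = 0.83342
  Q(3)·log₂(Q(3)/P(3)) = 0.1146·log₂(0.1146/0.4339) = -0.22012

D_KL(Q||P) = 0.00000 + 0.83342 - 0.22012 = 0.61330 ≈ 0.6133 bits

These ARE equal here. Q is P with outcomes relabeled (Q(2) = P(3), Q(3) = P(2)) by a relabeling that is its own inverse, so the two sums contain exactly the same terms in a different order. This is a special case — KL divergence is not symmetric in general: D_KL(P||Q) ≠ D_KL(Q||P) for most P, Q.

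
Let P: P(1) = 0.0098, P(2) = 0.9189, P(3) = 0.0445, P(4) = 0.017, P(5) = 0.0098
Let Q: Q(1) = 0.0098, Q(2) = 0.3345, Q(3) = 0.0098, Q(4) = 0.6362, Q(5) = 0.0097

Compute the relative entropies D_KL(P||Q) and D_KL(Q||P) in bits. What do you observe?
D_KL(P||Q) = 1.3481 bits, D_KL(Q||P) = 2.8155 bits. The two directions give different values (D_KL(Q||P) exceeds D_KL(P||Q) by 1.4674 bits): KL divergence is asymmetric.

D_KL(P||Q) = Σ P(x) log₂(P(x)/Q(x))

Computing term by term:
  P(1)·log₂(P(1)/Q(1)) = 0.0098·log₂(0.0098/0.0098) = 0.00000
  P(2)·log₂(P(2)/Q(2)) = 0.9189·log₂(0.9189/0.3345) = 1.33967
  P(3)·log₂(P(3)/Q(3)) = 0.0445·log₂(0.0445/0.0098) = 0.09714
  P(4)·log₂(P(4)/Q(4)) = 0.017·log₂(0.017/0.6362) = -0.08884
  P(5)·log₂(P(5)/Q(5)) = 0.0098·log₂(0.0098/0.0097) = 0.00015

D_KL(P||Q) = 0.00000 + 1.33967 + 0.09714 - 0.08884 + 0.00015 = 1.34812 ≈ 1.3481 bits

D_KL(Q||P) = Σ Q(x) log₂(Q(x)/P(x))

Computing term by term:
  Q(1)·log₂(Q(1)/P(1)) = 0.0098·log₂(0.0098/0.0098) = 0.00000
  Q(2)·log₂(Q(2)/P(2)) = 0.3345·log₂(0.3345/0.9189) = -0.48767
  Q(3)·log₂(Q(3)/P(3)) = 0.0098·log₂(0.0098/0.0445) = -0.02139
  Q(4)·log₂(Q(4)/P(4)) = 0.6362·log₂(0.6362/0.017) = 3.32470
  Q(5)·log₂(Q(5)/P(5)) = 0.0097·log₂(0.0097/0.0098) = -0.00014

D_KL(Q||P) = 0.00000 - 0.48767 - 0.02139 + 3.32470 - 0.00014 = 2.81550 ≈ 2.8155 bits

These are NOT equal (difference: 1.4674 bits). KL divergence is asymmetric: D_KL(P||Q) ≠ D_KL(Q||P) in general.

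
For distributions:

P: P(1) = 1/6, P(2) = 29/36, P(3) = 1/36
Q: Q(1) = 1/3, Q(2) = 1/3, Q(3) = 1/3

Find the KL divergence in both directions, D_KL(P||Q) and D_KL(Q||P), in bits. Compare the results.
D_KL(P||Q) = 0.7592 bits, D_KL(Q||P) = 1.1040 bits. D_KL(Q||P) is larger than D_KL(P||Q) by 0.3448 bits; the two directions differ.

D_KL(P||Q) = Σ P(x) log₂(P(x)/Q(x))

Computing term by term:
  P(1)·log₂(P(1)/Q(1)) = (1/6)·log₂((1/6)/(1/3)) = -0.16667
  P(2)·log₂(P(2)/Q(2)) = (29/36)·log₂((29/36)/(1/3)) = 1.02549
  P(3)·log₂(P(3)/Q(3)) = (1/36)·log₂((1/36)/(1/3)) = -0.09958

D_KL(P||Q) = -0.16667 + 1.02549 - 0.09958 = 0.75924 ≈ 0.7592 bits

D_KL(Q||P) = Σ Q(x) log₂(Q(x)/P(x))

Computing term by term:
  Q(1)·log₂(Q(1)/P(1)) = (1/3)·log₂((1/3)/(1/6)) = 0.33333
  Q(2)·log₂(Q(2)/P(2)) = (1/3)·log₂((1/3)/(29/36)) = -0.42434
  Q(3)·log₂(Q(3)/P(3)) = (1/3)·log₂((1/3)/(1/36)) = 1.19499

D_KL(Q||P) = 0.33333 - 0.42434 + 1.19499 = 1.10398 ≈ 1.1040 bits

These are NOT equal (difference: 0.3448 bits). KL divergence is asymmetric: D_KL(P||Q) ≠ D_KL(Q||P) in general.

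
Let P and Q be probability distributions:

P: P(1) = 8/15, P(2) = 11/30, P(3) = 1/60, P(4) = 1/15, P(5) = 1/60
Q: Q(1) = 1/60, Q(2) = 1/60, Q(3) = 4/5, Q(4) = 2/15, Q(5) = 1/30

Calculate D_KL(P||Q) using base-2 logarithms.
4.1254 bits

D_KL(P||Q) = Σ P(x) log₂(P(x)/Q(x))

Computing term by term:
  P(1)·log₂(P(1)/Q(1)) = (8/15)·log₂((8/15)/(1/60)) = 2.66667
  P(2)·log₂(P(2)/Q(2)) = (11/30)·log₂((11/30)/(1/60)) = 1.63512
  P(3)·log₂(P(3)/Q(3)) = (1/60)·log₂((1/60)/(4/5)) = -0.09308
  P(4)·log₂(P(4)/Q(4)) = (1/15)·log₂((1/15)/(2/15)) = -0.06667
  P(5)·log₂(P(5)/Q(5)) = (1/60)·log₂((1/60)/(1/30)) = -0.01667

D_KL(P||Q) = 2.66667 + 1.63512 - 0.09308 - 0.06667 - 0.01667 = 4.12537 ≈ 4.1254 bits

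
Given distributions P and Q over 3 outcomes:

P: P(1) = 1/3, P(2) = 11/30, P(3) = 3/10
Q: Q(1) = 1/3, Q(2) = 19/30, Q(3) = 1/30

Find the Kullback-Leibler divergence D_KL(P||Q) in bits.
0.6619 bits

D_KL(P||Q) = Σ P(x) log₂(P(x)/Q(x))

Computing term by term:
  P(1)·log₂(P(1)/Q(1)) = (1/3)·log₂((1/3)/(1/3)) = 0.00000
  P(2)·log₂(P(2)/Q(2)) = (11/30)·log₂((11/30)/(19/30)) = -0.28912
  P(3)·log₂(P(3)/Q(3)) = (3/10)·log₂((3/10)/(1/30)) = 0.95098

D_KL(P||Q) = 0.00000 - 0.28912 + 0.95098 = 0.66186 ≈ 0.6619 bits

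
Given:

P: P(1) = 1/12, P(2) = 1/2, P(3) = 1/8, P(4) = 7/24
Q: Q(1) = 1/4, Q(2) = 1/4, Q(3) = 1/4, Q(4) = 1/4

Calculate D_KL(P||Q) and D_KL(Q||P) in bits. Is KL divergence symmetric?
D_KL(P||Q) = 0.3078 bits, D_KL(Q||P) = 0.3406 bits. No, KL divergence is not symmetric.

D_KL(P||Q) = Σ P(x) log₂(P(x)/Q(x))

Computing term by term:
  P(1)·log₂(P(1)/Q(1)) = (1/12)·log₂((1/12)/(1/4)) = -0.13208
  P(2)·log₂(P(2)/Q(2)) = (1/2)·log₂((1/2)/(1/4)) = 0.50000
  P(3)·log₂(P(3)/Q(3)) = (1/8)·log₂((1/8)/(1/4)) = -0.12500
  P(4)·log₂(P(4)/Q(4)) = (7/24)·log₂((7/24)/(1/4)) = 0.06486

D_KL(P||Q) = -0.13208 + 0.50000 - 0.12500 + 0.06486 = 0.30778 ≈ 0.3078 bits

D_KL(Q||P) = Σ Q(x) log₂(Q(x)/P(x))

Computing term by term:
  Q(1)·log₂(Q(1)/P(1)) = (1/4)·log₂((1/4)/(1/12)) = 0.39624
  Q(2)·log₂(Q(2)/P(2)) = (1/4)·log₂((1/4)/(1/2)) = -0.25000
  Q(3)·log₂(Q(3)/P(3)) = (1/4)·log₂((1/4)/(1/8)) = 0.25000
  Q(4)·log₂(Q(4)/P(4)) = (1/4)·log₂((1/4)/(7/24)) = -0.05560

D_KL(Q||P) = 0.39624 - 0.25000 + 0.25000 - 0.05560 = 0.34064 ≈ 0.3406 bits

These are NOT equal (difference: 0.0328 bits). KL divergence is asymmetric: D_KL(P||Q) ≠ D_KL(Q||P) in general.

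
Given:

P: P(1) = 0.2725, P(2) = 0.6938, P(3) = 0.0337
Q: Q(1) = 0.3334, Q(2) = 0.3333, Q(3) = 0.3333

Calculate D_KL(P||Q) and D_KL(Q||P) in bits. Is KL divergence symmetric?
D_KL(P||Q) = 0.5431 bits, D_KL(Q||P) = 0.8464 bits. No, KL divergence is not symmetric.

D_KL(P||Q) = Σ P(x) log₂(P(x)/Q(x))

Computing term by term:
  P(1)·log₂(P(1)/Q(1)) = 0.2725·log₂(0.2725/0.3334) = -0.07930
  P(2)·log₂(P(2)/Q(2)) = 0.6938·log₂(0.6938/0.3333) = 0.73383
  P(3)·log₂(P(3)/Q(3)) = 0.0337·log₂(0.0337/0.3333) = -0.11141

D_KL(P||Q) = -0.07930 + 0.73383 - 0.11141 = 0.54312 ≈ 0.5431 bits

D_KL(Q||P) = Σ Q(x) log₂(Q(x)/P(x))

Computing term by term:
  Q(1)·log₂(Q(1)/P(1)) = 0.3334·log₂(0.3334/0.2725) = 0.09702
  Q(2)·log₂(Q(2)/P(2)) = 0.3333·log₂(0.3333/0.6938) = -0.35253
  Q(3)·log₂(Q(3)/P(3)) = 0.3333·log₂(0.3333/0.0337) = 1.10189

D_KL(Q||P) = 0.09702 - 0.35253 + 1.10189 = 0.84638 ≈ 0.8464 bits

These are NOT equal (difference: 0.3033 bits). KL divergence is asymmetric: D_KL(P||Q) ≠ D_KL(Q||P) in general.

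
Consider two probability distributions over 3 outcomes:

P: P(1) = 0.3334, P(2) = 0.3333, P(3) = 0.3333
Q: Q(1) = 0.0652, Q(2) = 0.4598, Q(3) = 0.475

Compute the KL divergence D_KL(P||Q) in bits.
0.4599 bits

D_KL(P||Q) = Σ P(x) log₂(P(x)/Q(x))

Computing term by term:
  P(1)·log₂(P(1)/Q(1)) = 0.3334·log₂(0.3334/0.0652) = 0.78493
  P(2)·log₂(P(2)/Q(2)) = 0.3333·log₂(0.3333/0.4598) = -0.15471
  P(3)·log₂(P(3)/Q(3)) = 0.3333·log₂(0.3333/0.475) = -0.17035

D_KL(P||Q) = 0.78493 - 0.15471 - 0.17035 = 0.45987 ≈ 0.4599 bits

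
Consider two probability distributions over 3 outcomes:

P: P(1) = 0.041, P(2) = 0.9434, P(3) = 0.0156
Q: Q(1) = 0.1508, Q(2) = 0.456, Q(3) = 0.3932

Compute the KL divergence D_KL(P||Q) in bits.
0.8398 bits

D_KL(P||Q) = Σ P(x) log₂(P(x)/Q(x))

Computing term by term:
  P(1)·log₂(P(1)/Q(1)) = 0.041·log₂(0.041/0.1508) = -0.07704
  P(2)·log₂(P(2)/Q(2)) = 0.9434·log₂(0.9434/0.456) = 0.98947
  P(3)·log₂(P(3)/Q(3)) = 0.0156·log₂(0.0156/0.3932) = -0.07263

D_KL(P||Q) = -0.07704 + 0.98947 - 0.07263 = 0.83980 ≈ 0.8398 bits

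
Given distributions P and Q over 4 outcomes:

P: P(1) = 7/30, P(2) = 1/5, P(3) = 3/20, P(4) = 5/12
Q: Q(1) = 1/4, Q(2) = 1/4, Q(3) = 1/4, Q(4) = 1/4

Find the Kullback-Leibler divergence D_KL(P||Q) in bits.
0.1089 bits

D_KL(P||Q) = Σ P(x) log₂(P(x)/Q(x))

Computing term by term:
  P(1)·log₂(P(1)/Q(1)) = (7/30)·log₂((7/30)/(1/4)) = -0.02322
  P(2)·log₂(P(2)/Q(2)) = (1/5)·log₂((1/5)/(1/4)) = -0.06439
  P(3)·log₂(P(3)/Q(3)) = (3/20)·log₂((3/20)/(1/4)) = -0.11054
  P(4)·log₂(P(4)/Q(4)) = (5/12)·log₂((5/12)/(1/4)) = 0.30707

D_KL(P||Q) = -0.02322 - 0.06439 - 0.11054 + 0.30707 = 0.10892 ≈ 0.1089 bits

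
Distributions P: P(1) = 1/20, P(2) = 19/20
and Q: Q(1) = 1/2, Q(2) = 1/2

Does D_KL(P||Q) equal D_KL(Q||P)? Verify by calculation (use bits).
D_KL(P||Q) = 0.7136 bits, D_KL(Q||P) = 1.1980 bits. No — D_KL(P||Q) ≠ D_KL(Q||P) for this pair.

D_KL(P||Q) = Σ P(x) log₂(P(x)/Q(x))

Computing term by term:
  P(1)·log₂(P(1)/Q(1)) = (1/20)·log₂((1/20)/(1/2)) = -0.16610
  P(2)·log₂(P(2)/Q(2)) = (19/20)·log₂((19/20)/(1/2)) = 0.87970

D_KL(P||Q) = -0.16610 + 0.87970 = 0.71360 ≈ 0.7136 bits

D_KL(Q||P) = Σ Q(x) log₂(Q(x)/P(x))

Computing term by term:
  Q(1)·log₂(Q(1)/P(1)) = (1/2)·log₂((1/2)/(1/20)) = 1.66096
  Q(2)·log₂(Q(2)/P(2)) = (1/2)·log₂((1/2)/(19/20)) = -0.46300

D_KL(Q||P) = 1.66096 - 0.46300 = 1.19796 ≈ 1.1980 bits

These are NOT equal (difference: 0.4844 bits). KL divergence is asymmetric: D_KL(P||Q) ≠ D_KL(Q||P) in general.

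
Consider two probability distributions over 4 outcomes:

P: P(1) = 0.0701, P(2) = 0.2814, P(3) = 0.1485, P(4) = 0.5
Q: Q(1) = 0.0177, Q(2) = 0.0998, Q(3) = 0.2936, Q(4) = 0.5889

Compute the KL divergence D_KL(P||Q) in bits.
0.2960 bits

D_KL(P||Q) = Σ P(x) log₂(P(x)/Q(x))

Computing term by term:
  P(1)·log₂(P(1)/Q(1)) = 0.0701·log₂(0.0701/0.0177) = 0.13920
  P(2)·log₂(P(2)/Q(2)) = 0.2814·log₂(0.2814/0.0998) = 0.42084
  P(3)·log₂(P(3)/Q(3)) = 0.1485·log₂(0.1485/0.2936) = -0.14603
  P(4)·log₂(P(4)/Q(4)) = 0.5·log₂(0.5/0.5889) = -0.11805

D_KL(P||Q) = 0.13920 + 0.42084 - 0.14603 - 0.11805 = 0.29596 ≈ 0.2960 bits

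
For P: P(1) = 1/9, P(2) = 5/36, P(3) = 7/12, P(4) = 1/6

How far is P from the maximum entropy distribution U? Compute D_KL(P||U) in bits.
0.3678 bits

U(i) = 1/4 for all i

D_KL(P||U) = Σ P(x) log₂(P(x) / (1/4))
           = Σ P(x) log₂(P(x)) + log₂(4)
           = log₂(4) - H(P)

H(P) = -Σ P(x) log₂(P(x)):
  -P(1)·log₂(P(1)) = -(1/9)·log₂(1/9) = 0.35221
  -P(2)·log₂(P(2)) = -(5/36)·log₂(5/36) = 0.39556
  -P(3)·log₂(P(3)) = -(7/12)·log₂(7/12) = 0.45360
  -P(4)·log₂(P(4)) = -(1/6)·log₂(1/6) = 0.43083
H(P) = 0.35221 + 0.39556 + 0.45360 + 0.43083 = 1.63220 bits

log₂(4) = 2.00000 bits

D_KL(P||U) = 2.00000 - 1.63220 = 0.36780 ≈ 0.3678 bits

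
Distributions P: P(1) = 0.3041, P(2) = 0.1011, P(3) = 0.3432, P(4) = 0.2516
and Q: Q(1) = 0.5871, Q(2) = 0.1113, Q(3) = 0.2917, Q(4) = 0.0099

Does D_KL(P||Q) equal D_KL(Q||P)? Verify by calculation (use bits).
D_KL(P||Q) = 0.9522 bits, D_KL(Q||P) = 0.4580 bits. No — D_KL(P||Q) ≠ D_KL(Q||P) for this pair.

D_KL(P||Q) = Σ P(x) log₂(P(x)/Q(x))

Computing term by term:
  P(1)·log₂(P(1)/Q(1)) = 0.3041·log₂(0.3041/0.5871) = -0.28861
  P(2)·log₂(P(2)/Q(2)) = 0.1011·log₂(0.1011/0.1113) = -0.01402
  P(3)·log₂(P(3)/Q(3)) = 0.3432·log₂(0.3432/0.2917) = 0.08050
  P(4)·log₂(P(4)/Q(4)) = 0.2516·log₂(0.2516/0.0099) = 1.17436

D_KL(P||Q) = -0.28861 - 0.01402 + 0.08050 + 1.17436 = 0.95223 ≈ 0.9522 bits

D_KL(Q||P) = Σ Q(x) log₂(Q(x)/P(x))

Computing term by term:
  Q(1)·log₂(Q(1)/P(1)) = 0.5871·log₂(0.5871/0.3041) = 0.55719
  Q(2)·log₂(Q(2)/P(2)) = 0.1113·log₂(0.1113/0.1011) = 0.01543
  Q(3)·log₂(Q(3)/P(3)) = 0.2917·log₂(0.2917/0.3432) = -0.06842
  Q(4)·log₂(Q(4)/P(4)) = 0.0099·log₂(0.0099/0.2516) = -0.04621

D_KL(Q||P) = 0.55719 + 0.01543 - 0.06842 - 0.04621 = 0.45799 ≈ 0.4580 bits

These are NOT equal (difference: 0.4942 bits). KL divergence is asymmetric: D_KL(P||Q) ≠ D_KL(Q||P) in general.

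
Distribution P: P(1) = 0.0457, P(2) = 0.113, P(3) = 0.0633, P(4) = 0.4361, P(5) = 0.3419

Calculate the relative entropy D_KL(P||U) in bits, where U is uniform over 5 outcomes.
0.4595 bits

U(i) = 1/5 for all i

D_KL(P||U) = Σ P(x) log₂(P(x) / (1/5))
           = Σ P(x) log₂(P(x)) + log₂(5)
           = log₂(5) - H(P)

H(P) = -Σ P(x) log₂(P(x)):
  -P(1)·log₂(P(1)) = -(0.0457)·log₂(0.0457) = 0.20344
  -P(2)·log₂(P(2)) = -(0.113)·log₂(0.113) = 0.35545
  -P(3)·log₂(P(3)) = -(0.0633)·log₂(0.0633) = 0.25204
  -P(4)·log₂(P(4)) = -(0.4361)·log₂(0.4361) = 0.52213
  -P(5)·log₂(P(5)) = -(0.3419)·log₂(0.3419) = 0.52938
H(P) = 0.20344 + 0.35545 + 0.25204 + 0.52213 + 0.52938 = 1.86244 bits

log₂(5) = 2.32193 bits

D_KL(P||U) = 2.32193 - 1.86244 = 0.45949 ≈ 0.4595 bits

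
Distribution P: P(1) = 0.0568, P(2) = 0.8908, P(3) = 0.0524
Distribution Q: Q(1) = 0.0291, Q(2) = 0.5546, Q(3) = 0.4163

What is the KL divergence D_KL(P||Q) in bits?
0.5071 bits

D_KL(P||Q) = Σ P(x) log₂(P(x)/Q(x))

Computing term by term:
  P(1)·log₂(P(1)/Q(1)) = 0.0568·log₂(0.0568/0.0291) = 0.05480
  P(2)·log₂(P(2)/Q(2)) = 0.8908·log₂(0.8908/0.5546) = 0.60900
  P(3)·log₂(P(3)/Q(3)) = 0.0524·log₂(0.0524/0.4163) = -0.15668

D_KL(P||Q) = 0.05480 + 0.60900 - 0.15668 = 0.50712 ≈ 0.5071 bits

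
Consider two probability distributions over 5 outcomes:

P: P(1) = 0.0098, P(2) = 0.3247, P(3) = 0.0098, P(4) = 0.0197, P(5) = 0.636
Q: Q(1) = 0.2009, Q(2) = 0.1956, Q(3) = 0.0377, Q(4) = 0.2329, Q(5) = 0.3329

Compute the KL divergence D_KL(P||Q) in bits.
0.6995 bits

D_KL(P||Q) = Σ P(x) log₂(P(x)/Q(x))

Computing term by term:
  P(1)·log₂(P(1)/Q(1)) = 0.0098·log₂(0.0098/0.2009) = -0.04270
  P(2)·log₂(P(2)/Q(2)) = 0.3247·log₂(0.3247/0.1956) = 0.23742
  P(3)·log₂(P(3)/Q(3)) = 0.0098·log₂(0.0098/0.0377) = -0.01905
  P(4)·log₂(P(4)/Q(4)) = 0.0197·log₂(0.0197/0.2329) = -0.07020
  P(5)·log₂(P(5)/Q(5)) = 0.636·log₂(0.636/0.3329) = 0.59398

D_KL(P||Q) = -0.04270 + 0.23742 - 0.01905 - 0.07020 + 0.59398 = 0.69945 ≈ 0.6995 bits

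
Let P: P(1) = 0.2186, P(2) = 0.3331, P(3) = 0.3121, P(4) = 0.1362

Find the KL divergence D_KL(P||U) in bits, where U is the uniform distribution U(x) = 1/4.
0.0761 bits

U(i) = 1/4 for all i

D_KL(P||U) = Σ P(x) log₂(P(x) / (1/4))
           = Σ P(x) log₂(P(x)) + log₂(4)
           = log₂(4) - H(P)

H(P) = -Σ P(x) log₂(P(x)):
  -P(1)·log₂(P(1)) = -(0.2186)·log₂(0.2186) = 0.47953
  -P(2)·log₂(P(2)) = -(0.3331)·log₂(0.3331) = 0.52829
  -P(3)·log₂(P(3)) = -(0.3121)·log₂(0.3121) = 0.52430
  -P(4)·log₂(P(4)) = -(0.1362)·log₂(0.1362) = 0.39174
H(P) = 0.47953 + 0.52829 + 0.52430 + 0.39174 = 1.92386 bits

log₂(4) = 2.00000 bits

D_KL(P||U) = 2.00000 - 1.92386 = 0.07614 ≈ 0.0761 bits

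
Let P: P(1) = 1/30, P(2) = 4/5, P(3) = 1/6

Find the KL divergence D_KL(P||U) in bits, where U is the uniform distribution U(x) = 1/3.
0.7330 bits

U(i) = 1/3 for all i

D_KL(P||U) = Σ P(x) log₂(P(x) / (1/3))
           = Σ P(x) log₂(P(x)) + log₂(3)
           = log₂(3) - H(P)

H(P) = -Σ P(x) log₂(P(x)):
  -P(1)·log₂(P(1)) = -(1/30)·log₂(1/30) = 0.16356
  -P(2)·log₂(P(2)) = -(4/5)·log₂(4/5) = 0.25754
  -P(3)·log₂(P(3)) = -(1/6)·log₂(1/6) = 0.43083
H(P) = 0.16356 + 0.25754 + 0.43083 = 0.85193 bits

log₂(3) = 1.58496 bits

D_KL(P||U) = 1.58496 - 0.85193 = 0.73303 ≈ 0.7330 bits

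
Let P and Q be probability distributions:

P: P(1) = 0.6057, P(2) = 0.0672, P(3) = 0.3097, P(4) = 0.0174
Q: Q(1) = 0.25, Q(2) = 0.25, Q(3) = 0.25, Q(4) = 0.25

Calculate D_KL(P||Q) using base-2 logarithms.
0.6747 bits

D_KL(P||Q) = Σ P(x) log₂(P(x)/Q(x))

Computing term by term:
  P(1)·log₂(P(1)/Q(1)) = 0.6057·log₂(0.6057/0.25) = 0.77328
  P(2)·log₂(P(2)/Q(2)) = 0.0672·log₂(0.0672/0.25) = -0.12737
  P(3)·log₂(P(3)/Q(3)) = 0.3097·log₂(0.3097/0.25) = 0.09568
  P(4)·log₂(P(4)/Q(4)) = 0.0174·log₂(0.0174/0.25) = -0.06690

D_KL(P||Q) = 0.77328 - 0.12737 + 0.09568 - 0.06690 = 0.67469 ≈ 0.6747 bits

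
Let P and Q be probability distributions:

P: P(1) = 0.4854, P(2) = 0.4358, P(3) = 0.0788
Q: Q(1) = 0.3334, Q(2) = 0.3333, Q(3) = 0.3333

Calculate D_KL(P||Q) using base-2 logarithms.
0.2677 bits

D_KL(P||Q) = Σ P(x) log₂(P(x)/Q(x))

Computing term by term:
  P(1)·log₂(P(1)/Q(1)) = 0.4854·log₂(0.4854/0.3334) = 0.26305
  P(2)·log₂(P(2)/Q(2)) = 0.4358·log₂(0.4358/0.3333) = 0.16859
  P(3)·log₂(P(3)/Q(3)) = 0.0788·log₂(0.0788/0.3333) = -0.16395

D_KL(P||Q) = 0.26305 + 0.16859 - 0.16395 = 0.26769 ≈ 0.2677 bits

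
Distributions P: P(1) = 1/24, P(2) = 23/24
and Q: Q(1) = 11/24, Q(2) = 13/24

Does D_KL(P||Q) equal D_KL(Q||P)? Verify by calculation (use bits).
D_KL(P||Q) = 0.6447 bits, D_KL(Q||P) = 1.1397 bits. No — D_KL(P||Q) ≠ D_KL(Q||P) for this pair.

D_KL(P||Q) = Σ P(x) log₂(P(x)/Q(x))

Computing term by term:
  P(1)·log₂(P(1)/Q(1)) = (1/24)·log₂((1/24)/(11/24)) = -0.14414
  P(2)·log₂(P(2)/Q(2)) = (23/24)·log₂((23/24)/(13/24)) = 0.78883

D_KL(P||Q) = -0.14414 + 0.78883 = 0.64469 ≈ 0.6447 bits

D_KL(Q||P) = Σ Q(x) log₂(Q(x)/P(x))

Computing term by term:
  Q(1)·log₂(Q(1)/P(1)) = (11/24)·log₂((11/24)/(1/24)) = 1.58557
  Q(2)·log₂(Q(2)/P(2)) = (13/24)·log₂((13/24)/(23/24)) = -0.44586

D_KL(Q||P) = 1.58557 - 0.44586 = 1.13971 ≈ 1.1397 bits

These are NOT equal (difference: 0.4950 bits). KL divergence is asymmetric: D_KL(P||Q) ≠ D_KL(Q||P) in general.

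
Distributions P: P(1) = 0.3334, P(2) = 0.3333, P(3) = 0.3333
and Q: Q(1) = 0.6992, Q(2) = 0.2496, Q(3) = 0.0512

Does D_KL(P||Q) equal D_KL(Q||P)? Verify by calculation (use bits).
D_KL(P||Q) = 0.6836 bits, D_KL(Q||P) = 0.5046 bits. No — D_KL(P||Q) ≠ D_KL(Q||P) for this pair.

D_KL(P||Q) = Σ P(x) log₂(P(x)/Q(x))

Computing term by term:
  P(1)·log₂(P(1)/Q(1)) = 0.3334·log₂(0.3334/0.6992) = -0.35622
  P(2)·log₂(P(2)/Q(2)) = 0.3333·log₂(0.3333/0.2496) = 0.13905
  P(3)·log₂(P(3)/Q(3)) = 0.3333·log₂(0.3333/0.0512) = 0.90078

D_KL(P||Q) = -0.35622 + 0.13905 + 0.90078 = 0.68361 ≈ 0.6836 bits

D_KL(Q||P) = Σ Q(x) log₂(Q(x)/P(x))

Computing term by term:
  Q(1)·log₂(Q(1)/P(1)) = 0.6992·log₂(0.6992/0.3334) = 0.74706
  Q(2)·log₂(Q(2)/P(2)) = 0.2496·log₂(0.2496/0.3333) = -0.10413
  Q(3)·log₂(Q(3)/P(3)) = 0.0512·log₂(0.0512/0.3333) = -0.13837

D_KL(Q||P) = 0.74706 - 0.10413 - 0.13837 = 0.50456 ≈ 0.5046 bits

These are NOT equal (difference: 0.1790 bits). KL divergence is asymmetric: D_KL(P||Q) ≠ D_KL(Q||P) in general.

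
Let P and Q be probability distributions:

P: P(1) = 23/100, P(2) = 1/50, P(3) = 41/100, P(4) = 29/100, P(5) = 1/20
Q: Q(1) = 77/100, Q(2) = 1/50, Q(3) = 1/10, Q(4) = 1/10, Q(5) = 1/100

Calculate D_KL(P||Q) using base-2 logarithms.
0.9952 bits

D_KL(P||Q) = Σ P(x) log₂(P(x)/Q(x))

Computing term by term:
  P(1)·log₂(P(1)/Q(1)) = (23/100)·log₂((23/100)/(77/100)) = -0.40094
  P(2)·log₂(P(2)/Q(2)) = (1/50)·log₂((1/50)/(1/50)) = 0.00000
  P(3)·log₂(P(3)/Q(3)) = (41/100)·log₂((41/100)/(1/10)) = 0.83461
  P(4)·log₂(P(4)/Q(4)) = (29/100)·log₂((29/100)/(1/10)) = 0.44546
  P(5)·log₂(P(5)/Q(5)) = (1/20)·log₂((1/20)/(1/100)) = 0.11610

D_KL(P||Q) = -0.40094 + 0.00000 + 0.83461 + 0.44546 + 0.11610 = 0.99523 ≈ 0.9952 bits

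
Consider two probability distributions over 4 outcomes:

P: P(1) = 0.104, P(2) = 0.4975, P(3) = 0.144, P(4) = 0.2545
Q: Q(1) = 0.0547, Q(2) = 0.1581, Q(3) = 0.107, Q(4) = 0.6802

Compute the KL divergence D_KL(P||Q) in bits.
0.6199 bits

D_KL(P||Q) = Σ P(x) log₂(P(x)/Q(x))

Computing term by term:
  P(1)·log₂(P(1)/Q(1)) = 0.104·log₂(0.104/0.0547) = 0.09640
  P(2)·log₂(P(2)/Q(2)) = 0.4975·log₂(0.4975/0.1581) = 0.82279
  P(3)·log₂(P(3)/Q(3)) = 0.144·log₂(0.144/0.107) = 0.06170
  P(4)·log₂(P(4)/Q(4)) = 0.2545·log₂(0.2545/0.6802) = -0.36096

D_KL(P||Q) = 0.09640 + 0.82279 + 0.06170 - 0.36096 = 0.61993 ≈ 0.6199 bits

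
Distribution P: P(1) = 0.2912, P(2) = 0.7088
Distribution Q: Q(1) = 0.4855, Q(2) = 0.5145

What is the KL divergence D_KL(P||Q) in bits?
0.1129 bits

D_KL(P||Q) = Σ P(x) log₂(P(x)/Q(x))

Computing term by term:
  P(1)·log₂(P(1)/Q(1)) = 0.2912·log₂(0.2912/0.4855) = -0.21475
  P(2)·log₂(P(2)/Q(2)) = 0.7088·log₂(0.7088/0.5145) = 0.32761

D_KL(P||Q) = -0.21475 + 0.32761 = 0.11286 ≈ 0.1129 bits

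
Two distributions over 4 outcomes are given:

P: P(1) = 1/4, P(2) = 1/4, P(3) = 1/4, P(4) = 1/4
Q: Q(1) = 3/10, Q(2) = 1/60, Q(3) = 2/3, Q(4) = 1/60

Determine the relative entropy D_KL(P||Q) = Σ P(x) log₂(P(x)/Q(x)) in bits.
1.5339 bits

D_KL(P||Q) = Σ P(x) log₂(P(x)/Q(x))

Computing term by term:
  P(1)·log₂(P(1)/Q(1)) = (1/4)·log₂((1/4)/(3/10)) = -0.06576
  P(2)·log₂(P(2)/Q(2)) = (1/4)·log₂((1/4)/(1/60)) = 0.97672
  P(3)·log₂(P(3)/Q(3)) = (1/4)·log₂((1/4)/(2/3)) = -0.35376
  P(4)·log₂(P(4)/Q(4)) = (1/4)·log₂((1/4)/(1/60)) = 0.97672

D_KL(P||Q) = -0.06576 + 0.97672 - 0.35376 + 0.97672 = 1.53392 ≈ 1.5339 bits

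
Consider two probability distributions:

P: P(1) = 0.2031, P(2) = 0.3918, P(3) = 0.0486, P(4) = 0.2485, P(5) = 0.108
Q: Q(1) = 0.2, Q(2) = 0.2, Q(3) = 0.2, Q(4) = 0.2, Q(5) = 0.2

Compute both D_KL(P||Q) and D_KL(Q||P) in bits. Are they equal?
D_KL(P||Q) = 0.2672 bits, D_KL(Q||P) = 0.3249 bits. No, they are not equal.

D_KL(P||Q) = Σ P(x) log₂(P(x)/Q(x))

Computing term by term:
  P(1)·log₂(P(1)/Q(1)) = 0.2031·log₂(0.2031/0.2) = 0.00451
  P(2)·log₂(P(2)/Q(2)) = 0.3918·log₂(0.3918/0.2) = 0.38009
  P(3)·log₂(P(3)/Q(3)) = 0.0486·log₂(0.0486/0.2) = -0.09919
  P(4)·log₂(P(4)/Q(4)) = 0.2485·log₂(0.2485/0.2) = 0.07784
  P(5)·log₂(P(5)/Q(5)) = 0.108·log₂(0.108/0.2) = -0.09601

D_KL(P||Q) = 0.00451 + 0.38009 - 0.09919 + 0.07784 - 0.09601 = 0.26724 ≈ 0.2672 bits

D_KL(Q||P) = Σ Q(x) log₂(Q(x)/P(x))

Computing term by term:
  Q(1)·log₂(Q(1)/P(1)) = 0.2·log₂(0.2/0.2031) = -0.00444
  Q(2)·log₂(Q(2)/P(2)) = 0.2·log₂(0.2/0.3918) = -0.19402
  Q(3)·log₂(Q(3)/P(3)) = 0.2·log₂(0.2/0.0486) = 0.40819
  Q(4)·log₂(Q(4)/P(4)) = 0.2·log₂(0.2/0.2485) = -0.06265
  Q(5)·log₂(Q(5)/P(5)) = 0.2·log₂(0.2/0.108) = 0.17779

D_KL(Q||P) = -0.00444 - 0.19402 + 0.40819 - 0.06265 + 0.17779 = 0.32487 ≈ 0.3249 bits

These are NOT equal (difference: 0.0577 bits). KL divergence is asymmetric: D_KL(P||Q) ≠ D_KL(Q||P) in general.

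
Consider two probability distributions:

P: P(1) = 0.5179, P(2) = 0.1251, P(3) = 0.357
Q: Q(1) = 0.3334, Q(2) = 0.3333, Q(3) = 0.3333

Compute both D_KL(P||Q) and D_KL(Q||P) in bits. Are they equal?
D_KL(P||Q) = 0.1876 bits, D_KL(Q||P) = 0.2263 bits. No, they are not equal.

D_KL(P||Q) = Σ P(x) log₂(P(x)/Q(x))

Computing term by term:
  P(1)·log₂(P(1)/Q(1)) = 0.5179·log₂(0.5179/0.3334) = 0.32908
  P(2)·log₂(P(2)/Q(2)) = 0.1251·log₂(0.1251/0.3333) = -0.17686
  P(3)·log₂(P(3)/Q(3)) = 0.357·log₂(0.357/0.3333) = 0.03538

D_KL(P||Q) = 0.32908 - 0.17686 + 0.03538 = 0.18760 ≈ 0.1876 bits

D_KL(Q||P) = Σ Q(x) log₂(Q(x)/P(x))

Computing term by term:
  Q(1)·log₂(Q(1)/P(1)) = 0.3334·log₂(0.3334/0.5179) = -0.21185
  Q(2)·log₂(Q(2)/P(2)) = 0.3333·log₂(0.3333/0.1251) = 0.47120
  Q(3)·log₂(Q(3)/P(3)) = 0.3333·log₂(0.3333/0.357) = -0.03303

D_KL(Q||P) = -0.21185 + 0.47120 - 0.03303 = 0.22632 ≈ 0.2263 bits

These are NOT equal (difference: 0.0387 bits). KL divergence is asymmetric: D_KL(P||Q) ≠ D_KL(Q||P) in general.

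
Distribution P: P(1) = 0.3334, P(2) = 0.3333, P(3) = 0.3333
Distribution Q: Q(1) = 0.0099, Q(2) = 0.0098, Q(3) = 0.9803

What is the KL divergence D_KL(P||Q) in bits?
2.8686 bits

D_KL(P||Q) = Σ P(x) log₂(P(x)/Q(x))

Computing term by term:
  P(1)·log₂(P(1)/Q(1)) = 0.3334·log₂(0.3334/0.0099) = 1.69157
  P(2)·log₂(P(2)/Q(2)) = 0.3333·log₂(0.3333/0.0098) = 1.69580
  P(3)·log₂(P(3)/Q(3)) = 0.3333·log₂(0.3333/0.9803) = -0.51875

D_KL(P||Q) = 1.69157 + 1.69580 - 0.51875 = 2.86862 ≈ 2.8686 bits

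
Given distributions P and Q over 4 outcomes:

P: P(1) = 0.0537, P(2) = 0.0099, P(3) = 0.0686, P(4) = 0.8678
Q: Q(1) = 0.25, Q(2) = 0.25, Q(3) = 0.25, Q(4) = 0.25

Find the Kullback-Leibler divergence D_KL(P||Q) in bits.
1.2648 bits

D_KL(P||Q) = Σ P(x) log₂(P(x)/Q(x))

Computing term by term:
  P(1)·log₂(P(1)/Q(1)) = 0.0537·log₂(0.0537/0.25) = -0.11916
  P(2)·log₂(P(2)/Q(2)) = 0.0099·log₂(0.0099/0.25) = -0.04612
  P(3)·log₂(P(3)/Q(3)) = 0.0686·log₂(0.0686/0.25) = -0.12798
  P(4)·log₂(P(4)/Q(4)) = 0.8678·log₂(0.8678/0.25) = 1.55808

D_KL(P||Q) = -0.11916 - 0.04612 - 0.12798 + 1.55808 = 1.26482 ≈ 1.2648 bits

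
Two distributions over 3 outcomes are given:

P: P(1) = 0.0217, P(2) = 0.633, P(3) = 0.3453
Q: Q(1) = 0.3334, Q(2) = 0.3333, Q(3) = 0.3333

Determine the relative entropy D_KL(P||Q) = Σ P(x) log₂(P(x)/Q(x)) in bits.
0.5179 bits

D_KL(P||Q) = Σ P(x) log₂(P(x)/Q(x))

Computing term by term:
  P(1)·log₂(P(1)/Q(1)) = 0.0217·log₂(0.0217/0.3334) = -0.08553
  P(2)·log₂(P(2)/Q(2)) = 0.633·log₂(0.633/0.3333) = 0.58577
  P(3)·log₂(P(3)/Q(3)) = 0.3453·log₂(0.3453/0.3333) = 0.01762

D_KL(P||Q) = -0.08553 + 0.58577 + 0.01762 = 0.51786 ≈ 0.5179 bits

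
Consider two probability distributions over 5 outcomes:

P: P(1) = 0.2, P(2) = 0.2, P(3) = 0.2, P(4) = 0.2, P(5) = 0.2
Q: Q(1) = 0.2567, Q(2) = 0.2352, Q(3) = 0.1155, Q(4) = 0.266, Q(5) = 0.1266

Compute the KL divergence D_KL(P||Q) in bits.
0.0893 bits

D_KL(P||Q) = Σ P(x) log₂(P(x)/Q(x))

Computing term by term:
  P(1)·log₂(P(1)/Q(1)) = 0.2·log₂(0.2/0.2567) = -0.07202
  P(2)·log₂(P(2)/Q(2)) = 0.2·log₂(0.2/0.2352) = -0.04678
  P(3)·log₂(P(3)/Q(3)) = 0.2·log₂(0.2/0.1155) = 0.15842
  P(4)·log₂(P(4)/Q(4)) = 0.2·log₂(0.2/0.266) = -0.08229
  P(5)·log₂(P(5)/Q(5)) = 0.2·log₂(0.2/0.1266) = 0.13194

D_KL(P||Q) = -0.07202 - 0.04678 + 0.15842 - 0.08229 + 0.13194 = 0.08927 ≈ 0.0893 bits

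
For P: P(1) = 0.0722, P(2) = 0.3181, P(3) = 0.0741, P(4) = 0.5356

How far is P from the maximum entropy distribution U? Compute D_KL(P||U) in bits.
0.4399 bits

U(i) = 1/4 for all i

D_KL(P||U) = Σ P(x) log₂(P(x) / (1/4))
           = Σ P(x) log₂(P(x)) + log₂(4)
           = log₂(4) - H(P)

H(P) = -Σ P(x) log₂(P(x)):
  -P(1)·log₂(P(1)) = -(0.0722)·log₂(0.0722) = 0.27377
  -P(2)·log₂(P(2)) = -(0.3181)·log₂(0.3181) = 0.52564
  -P(3)·log₂(P(3)) = -(0.0741)·log₂(0.0741) = 0.27820
  -P(4)·log₂(P(4)) = -(0.5356)·log₂(0.5356) = 0.48245
H(P) = 0.27377 + 0.52564 + 0.27820 + 0.48245 = 1.56006 bits

log₂(4) = 2.00000 bits

D_KL(P||U) = 2.00000 - 1.56006 = 0.43994 ≈ 0.4399 bits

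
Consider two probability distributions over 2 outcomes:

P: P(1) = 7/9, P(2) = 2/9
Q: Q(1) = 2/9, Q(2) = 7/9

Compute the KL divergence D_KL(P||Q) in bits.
1.0041 bits

D_KL(P||Q) = Σ P(x) log₂(P(x)/Q(x))

Computing term by term:
  P(1)·log₂(P(1)/Q(1)) = (7/9)·log₂((7/9)/(2/9)) = 1.40572
  P(2)·log₂(P(2)/Q(2)) = (2/9)·log₂((2/9)/(7/9)) = -0.40163

D_KL(P||Q) = 1.40572 - 0.40163 = 1.00409 ≈ 1.0041 bits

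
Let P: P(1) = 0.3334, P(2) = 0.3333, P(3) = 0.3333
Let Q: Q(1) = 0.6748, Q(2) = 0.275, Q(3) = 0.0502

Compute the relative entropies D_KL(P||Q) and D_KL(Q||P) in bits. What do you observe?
D_KL(P||Q) = 0.6636 bits, D_KL(Q||P) = 0.4730 bits. The two directions give different values (D_KL(P||Q) exceeds D_KL(Q||P) by 0.1906 bits): KL divergence is asymmetric.

D_KL(P||Q) = Σ P(x) log₂(P(x)/Q(x))

Computing term by term:
  P(1)·log₂(P(1)/Q(1)) = 0.3334·log₂(0.3334/0.6748) = -0.33914
  P(2)·log₂(P(2)/Q(2)) = 0.3333·log₂(0.3333/0.275) = 0.09245
  P(3)·log₂(P(3)/Q(3)) = 0.3333·log₂(0.3333/0.0502) = 0.91026

D_KL(P||Q) = -0.33914 + 0.09245 + 0.91026 = 0.66357 ≈ 0.6636 bits

D_KL(Q||P) = Σ Q(x) log₂(Q(x)/P(x))

Computing term by term:
  Q(1)·log₂(Q(1)/P(1)) = 0.6748·log₂(0.6748/0.3334) = 0.68641
  Q(2)·log₂(Q(2)/P(2)) = 0.275·log₂(0.275/0.3333) = -0.07628
  Q(3)·log₂(Q(3)/P(3)) = 0.0502·log₂(0.0502/0.3333) = -0.13710

D_KL(Q||P) = 0.68641 - 0.07628 - 0.13710 = 0.47303 ≈ 0.4730 bits

These are NOT equal (difference: 0.1906 bits). KL divergence is asymmetric: D_KL(P||Q) ≠ D_KL(Q||P) in general.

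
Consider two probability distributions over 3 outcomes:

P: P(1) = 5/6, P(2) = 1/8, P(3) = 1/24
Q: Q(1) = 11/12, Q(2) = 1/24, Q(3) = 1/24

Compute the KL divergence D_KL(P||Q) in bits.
0.0835 bits

D_KL(P||Q) = Σ P(x) log₂(P(x)/Q(x))

Computing term by term:
  P(1)·log₂(P(1)/Q(1)) = (5/6)·log₂((5/6)/(11/12)) = -0.11459
  P(2)·log₂(P(2)/Q(2)) = (1/8)·log₂((1/8)/(1/24)) = 0.19812
  P(3)·log₂(P(3)/Q(3)) = (1/24)·log₂((1/24)/(1/24)) = 0.00000

D_KL(P||Q) = -0.11459 + 0.19812 + 0.00000 = 0.08353 ≈ 0.0835 bits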